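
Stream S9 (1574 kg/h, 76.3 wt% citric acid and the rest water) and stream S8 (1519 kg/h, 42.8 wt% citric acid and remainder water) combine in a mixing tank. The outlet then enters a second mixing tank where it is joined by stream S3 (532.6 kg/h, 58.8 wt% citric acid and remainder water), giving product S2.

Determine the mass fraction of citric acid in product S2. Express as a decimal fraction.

0.597

Overall, product flow = 3625.6 kg/h.
citric acid in = 1574×0.763 + 1519×0.428 + 532.6×0.588 = 2164.3 kg/h.
citric acid fraction in S2 = 0.597.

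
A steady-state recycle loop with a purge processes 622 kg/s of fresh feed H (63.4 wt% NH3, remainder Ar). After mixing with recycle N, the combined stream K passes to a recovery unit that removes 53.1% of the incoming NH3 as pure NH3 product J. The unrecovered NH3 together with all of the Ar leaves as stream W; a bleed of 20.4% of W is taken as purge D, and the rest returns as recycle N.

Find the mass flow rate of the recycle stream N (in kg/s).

1123 kg/s

Ar enters only via H and leaves only via the purge: 622×0.366 = 0.204×(Ar in W), and the recovery unit passes all Ar, so Ar in K = Ar in W = 1115.9 kg/s.
NH3 in K: m_A = 622×0.634 + (1−0.204)·(1−0.531)·m_A, so m_A = 394.35/0.6267 = 629.27 kg/s.
W = (1−0.531)×629.27 + 1115.9 = 1411.1 kg/s.
Recycle N = (1−0.204)×1411.1 = 1123.2 kg/s.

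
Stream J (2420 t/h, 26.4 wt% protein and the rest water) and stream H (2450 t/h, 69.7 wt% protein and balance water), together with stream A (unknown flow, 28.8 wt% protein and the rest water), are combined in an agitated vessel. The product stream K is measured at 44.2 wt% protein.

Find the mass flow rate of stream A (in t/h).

1260 t/h

Let A be the unknown flow. Total out = 4870 + A.
protein balance: 2346.5 + 0.288·A = 0.442·(4870 + A)
(0.288 − 0.442)·A = 0.442×4870 − 2346.5 = -193.99
A = -193.99 / -0.154 = 1259.7 t/h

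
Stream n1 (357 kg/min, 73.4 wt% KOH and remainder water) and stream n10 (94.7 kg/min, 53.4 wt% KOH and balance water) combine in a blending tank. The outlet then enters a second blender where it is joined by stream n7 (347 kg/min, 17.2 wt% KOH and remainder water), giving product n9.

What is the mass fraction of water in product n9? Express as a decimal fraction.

Overall, product flow = 798.7 kg/min.
water in = 357×0.266 + 94.7×0.466 + 347×0.828 = 426.41 kg/min.
water fraction in n9 = 0.5339.

0.5339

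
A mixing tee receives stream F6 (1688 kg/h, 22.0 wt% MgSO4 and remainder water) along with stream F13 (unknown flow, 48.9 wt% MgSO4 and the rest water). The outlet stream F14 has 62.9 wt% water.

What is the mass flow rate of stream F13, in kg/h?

Let F13 be the unknown flow. Total out = 1688 + F13.
water balance: 1316.6 + 0.511·F13 = 0.629·(1688 + F13)
(0.511 − 0.629)·F13 = 0.629×1688 − 1316.6 = -254.89
F13 = -254.89 / -0.118 = 2160.1 kg/h

2160 kg/h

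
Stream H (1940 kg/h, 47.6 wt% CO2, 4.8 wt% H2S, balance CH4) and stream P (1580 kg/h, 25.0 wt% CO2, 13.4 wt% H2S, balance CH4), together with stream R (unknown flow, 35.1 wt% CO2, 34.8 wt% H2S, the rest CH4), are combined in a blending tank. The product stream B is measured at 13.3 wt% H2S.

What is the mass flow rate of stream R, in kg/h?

Let R be the unknown flow. Total out = 3520 + R.
H2S balance: 304.84 + 0.348·R = 0.133·(3520 + R)
(0.348 − 0.133)·R = 0.133×3520 − 304.84 = 163.32
R = 163.32 / 0.215 = 759.63 kg/h

759.6 kg/h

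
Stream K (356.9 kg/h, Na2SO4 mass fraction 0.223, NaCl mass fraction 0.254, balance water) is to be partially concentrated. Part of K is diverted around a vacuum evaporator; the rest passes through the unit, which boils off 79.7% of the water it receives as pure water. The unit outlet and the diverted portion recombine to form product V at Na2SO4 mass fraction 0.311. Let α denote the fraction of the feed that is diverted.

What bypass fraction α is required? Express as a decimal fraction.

All 356.9×0.223 = 79.589 kg/h of Na2SO4 reaches V, so V = 79.589/0.311 = 255.91 kg/h and vapour = 100.99 kg/h.
The evaporator receives (1−α)·356.9 of feed at 0.523 water and removes 0.797 of that water:
0.797×0.523×(1−α)×356.9 = 100.99
(1−α) = 100.99/148.77 = 0.6788;  α = 0.3212.

0.321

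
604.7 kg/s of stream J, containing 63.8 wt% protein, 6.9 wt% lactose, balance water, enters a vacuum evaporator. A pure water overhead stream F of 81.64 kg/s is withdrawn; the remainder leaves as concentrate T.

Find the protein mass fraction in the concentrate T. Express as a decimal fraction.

0.738

protein is not removed: 604.7×0.638 = 385.8 kg/s of protein enters T.
Concentrate = 604.7 − 81.64 = 523.06 kg/s.
Mass fraction = 385.8/523.06 = 0.738.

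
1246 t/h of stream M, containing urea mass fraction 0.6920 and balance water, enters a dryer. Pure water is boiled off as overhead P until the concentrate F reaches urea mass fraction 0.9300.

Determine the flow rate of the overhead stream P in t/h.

318.9 t/h

urea is conserved: 1246×0.692 = 862.23 t/h all reports to the concentrate.
Concentrate = 862.23/(target fraction) = 927.13 t/h.
Overhead = 1246 − 927.13 = 318.87 t/h.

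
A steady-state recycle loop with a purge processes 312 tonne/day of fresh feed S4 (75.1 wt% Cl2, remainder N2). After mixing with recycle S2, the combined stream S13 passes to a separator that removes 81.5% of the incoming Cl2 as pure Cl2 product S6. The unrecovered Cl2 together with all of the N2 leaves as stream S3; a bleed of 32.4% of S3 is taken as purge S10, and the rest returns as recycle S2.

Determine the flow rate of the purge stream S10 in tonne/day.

N2 enters only via S4 and leaves only via the purge: 312×0.249 = 0.324×(N2 in S3), and the separator passes all N2, so N2 in S13 = N2 in S3 = 239.78 tonne/day.
Cl2 in S13: m_A = 312×0.751 + (1−0.324)·(1−0.815)·m_A, so m_A = 234.31/0.8749 = 267.8 tonne/day.
S3 = (1−0.815)×267.8 + 239.78 = 289.32 tonne/day.
Purge S10 = 0.324×289.32 = 93.74 tonne/day.

93.74 tonne/day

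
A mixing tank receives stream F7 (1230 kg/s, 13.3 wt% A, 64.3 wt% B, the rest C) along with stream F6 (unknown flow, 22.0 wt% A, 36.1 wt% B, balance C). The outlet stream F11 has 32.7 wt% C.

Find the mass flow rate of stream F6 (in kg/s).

Let F6 be the unknown flow. Total out = 1230 + F6.
C balance: 275.52 + 0.419·F6 = 0.327·(1230 + F6)
(0.419 − 0.327)·F6 = 0.327×1230 − 275.52 = 126.69
F6 = 126.69 / 0.092 = 1377.1 kg/s

1377 kg/s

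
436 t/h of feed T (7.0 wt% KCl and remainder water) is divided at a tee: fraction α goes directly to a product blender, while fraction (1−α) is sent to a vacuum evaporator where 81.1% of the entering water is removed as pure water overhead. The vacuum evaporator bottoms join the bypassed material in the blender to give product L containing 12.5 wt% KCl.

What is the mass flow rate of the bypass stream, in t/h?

All 436×0.070 = 30.52 t/h of KCl reaches L, so L = 30.52/0.125 = 244.16 t/h and vapour = 191.84 t/h.
The evaporator receives (1−α)·436 of feed at 0.930 water and removes 0.811 of that water:
0.811×0.930×(1−α)×436 = 191.84
(1−α) = 191.84/328.84 = 0.5834;  α = 0.4166.
Bypass flow = 0.4166×436 = 181.65 t/h.

181.6 t/h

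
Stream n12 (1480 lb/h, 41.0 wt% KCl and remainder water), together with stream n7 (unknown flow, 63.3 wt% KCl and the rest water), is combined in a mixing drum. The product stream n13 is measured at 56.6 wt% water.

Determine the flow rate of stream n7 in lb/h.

Let n7 be the unknown flow. Total out = 1480 + n7.
water balance: 873.2 + 0.367·n7 = 0.566·(1480 + n7)
(0.367 − 0.566)·n7 = 0.566×1480 − 873.2 = -35.52
n7 = -35.52 / -0.199 = 178.49 lb/h

178.5 lb/h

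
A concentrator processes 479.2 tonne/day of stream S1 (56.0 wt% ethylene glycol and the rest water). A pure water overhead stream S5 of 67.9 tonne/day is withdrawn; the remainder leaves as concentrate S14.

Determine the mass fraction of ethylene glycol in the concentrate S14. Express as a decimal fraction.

ethylene glycol is not removed: 479.2×0.560 = 268.35 tonne/day of ethylene glycol enters S14.
Concentrate = 479.2 − 67.9 = 411.3 tonne/day.
Mass fraction = 268.35/411.3 = 0.652.

0.652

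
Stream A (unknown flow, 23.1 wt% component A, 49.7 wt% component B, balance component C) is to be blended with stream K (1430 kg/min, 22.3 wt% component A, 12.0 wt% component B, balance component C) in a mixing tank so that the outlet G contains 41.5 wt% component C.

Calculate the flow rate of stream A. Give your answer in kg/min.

Let A be the unknown flow. Total out = 1430 + A.
component C balance: 939.51 + 0.272·A = 0.415·(1430 + A)
(0.272 − 0.415)·A = 0.415×1430 − 939.51 = -346.06
A = -346.06 / -0.143 = 2420 kg/min

2420 kg/min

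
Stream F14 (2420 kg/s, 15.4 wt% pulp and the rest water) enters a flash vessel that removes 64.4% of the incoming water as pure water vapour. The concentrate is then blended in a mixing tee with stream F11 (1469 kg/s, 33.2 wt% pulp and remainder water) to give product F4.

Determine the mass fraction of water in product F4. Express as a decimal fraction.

0.6653

Vapour removed = 0.644×0.846×2420 = 1318.5 kg/s; concentrate = 1101.5 kg/s.
water reaching the mixer = 728.85 (from concentrate) + 1469×0.668 = 1710.1 kg/s.
Product flow = 1101.5 + 1469 = 2570.5 kg/s; water fraction = 0.6653.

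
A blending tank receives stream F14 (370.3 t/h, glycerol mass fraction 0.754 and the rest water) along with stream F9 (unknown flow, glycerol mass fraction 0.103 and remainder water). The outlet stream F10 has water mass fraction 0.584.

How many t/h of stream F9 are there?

Let F9 be the unknown flow. Total out = 370.3 + F9.
water balance: 91.094 + 0.897·F9 = 0.584·(370.3 + F9)
(0.897 − 0.584)·F9 = 0.584×370.3 − 91.094 = 125.16
F9 = 125.16 / 0.313 = 399.88 t/h

399.9 t/h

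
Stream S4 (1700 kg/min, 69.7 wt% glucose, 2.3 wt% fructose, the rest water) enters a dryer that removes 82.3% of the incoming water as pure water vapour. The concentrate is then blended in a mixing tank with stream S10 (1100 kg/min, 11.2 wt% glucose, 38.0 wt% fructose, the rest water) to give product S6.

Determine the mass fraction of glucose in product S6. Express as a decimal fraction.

0.5432

Vapour removed = 0.823×0.280×1700 = 391.75 kg/min; concentrate = 1308.3 kg/min.
glucose reaching the mixer = 1184.9 (from concentrate) + 1100×0.112 = 1308.1 kg/min.
Product flow = 1308.3 + 1100 = 2408.3 kg/min; glucose fraction = 0.5432.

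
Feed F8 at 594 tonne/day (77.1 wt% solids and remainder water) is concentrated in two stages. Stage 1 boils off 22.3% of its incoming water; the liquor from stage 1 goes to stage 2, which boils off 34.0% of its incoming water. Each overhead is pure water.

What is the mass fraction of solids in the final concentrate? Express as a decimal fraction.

0.868

water in feed = 594×0.229 = 136.03 tonne/day.
After stage 1: water left = (1−0.223)×136.03 = 105.69; stream total = 563.67 tonne/day.
After stage 2: water left = (1−0.340)×105.69 = 69.757; final concentrate = 527.73 tonne/day.
solids fraction = 457.97/527.73 = 0.868.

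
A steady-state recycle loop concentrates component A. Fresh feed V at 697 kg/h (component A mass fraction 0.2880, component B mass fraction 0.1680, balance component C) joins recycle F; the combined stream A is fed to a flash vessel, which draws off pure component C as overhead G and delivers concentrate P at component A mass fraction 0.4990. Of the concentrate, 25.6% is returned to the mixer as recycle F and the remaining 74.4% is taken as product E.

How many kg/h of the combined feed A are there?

Overall component A balance (none leaves overhead): component A in fresh feed = component A in product, i.e. 697×0.288 = (1−0.256)·P·0.499.
P = 200.74/(0.499×0.744) = 540.69 kg/h.
Recycle F = 0.256×540.69 = 138.42 kg/h.
Combined feed A = 697 + 138.42 = 835.42 kg/h.

835.4 kg/h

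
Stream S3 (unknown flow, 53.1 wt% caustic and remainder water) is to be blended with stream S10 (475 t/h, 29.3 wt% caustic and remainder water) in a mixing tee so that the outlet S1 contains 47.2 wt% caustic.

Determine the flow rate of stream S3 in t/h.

Let S3 be the unknown flow. Total out = 475 + S3.
caustic balance: 139.17 + 0.531·S3 = 0.472·(475 + S3)
(0.531 − 0.472)·S3 = 0.472×475 − 139.17 = 85.025
S3 = 85.025 / 0.059 = 1441.1 t/h

1441 t/h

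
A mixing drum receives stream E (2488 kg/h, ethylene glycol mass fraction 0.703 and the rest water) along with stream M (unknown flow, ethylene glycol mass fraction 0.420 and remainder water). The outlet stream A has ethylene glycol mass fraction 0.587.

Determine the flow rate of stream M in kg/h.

1728 kg/h

Let M be the unknown flow. Total out = 2488 + M.
ethylene glycol balance: 1749.1 + 0.420·M = 0.587·(2488 + M)
(0.420 − 0.587)·M = 0.587×2488 − 1749.1 = -288.61
M = -288.61 / -0.167 = 1728.2 kg/h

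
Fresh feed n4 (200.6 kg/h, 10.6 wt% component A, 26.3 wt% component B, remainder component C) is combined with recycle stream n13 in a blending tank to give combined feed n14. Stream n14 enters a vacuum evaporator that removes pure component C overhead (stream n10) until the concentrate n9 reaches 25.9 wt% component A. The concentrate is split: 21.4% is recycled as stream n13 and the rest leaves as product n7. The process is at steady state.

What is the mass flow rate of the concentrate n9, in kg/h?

Overall component A balance (none leaves overhead): component A in fresh feed = component A in product, i.e. 200.6×0.106 = (1−0.214)·n9·0.259.
n9 = 21.264/(0.259×0.786) = 104.45 kg/h.

104.5 kg/h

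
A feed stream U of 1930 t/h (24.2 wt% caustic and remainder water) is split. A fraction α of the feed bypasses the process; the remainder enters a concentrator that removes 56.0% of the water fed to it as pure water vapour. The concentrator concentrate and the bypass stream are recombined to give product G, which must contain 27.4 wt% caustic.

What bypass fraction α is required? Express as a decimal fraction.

0.725

All 1930×0.242 = 467.06 t/h of caustic reaches G, so G = 467.06/0.274 = 1704.6 t/h and vapour = 225.4 t/h.
The evaporator receives (1−α)·1930 of feed at 0.758 water and removes 0.560 of that water:
0.560×0.758×(1−α)×1930 = 225.4
(1−α) = 225.4/819.25 = 0.2751;  α = 0.7249.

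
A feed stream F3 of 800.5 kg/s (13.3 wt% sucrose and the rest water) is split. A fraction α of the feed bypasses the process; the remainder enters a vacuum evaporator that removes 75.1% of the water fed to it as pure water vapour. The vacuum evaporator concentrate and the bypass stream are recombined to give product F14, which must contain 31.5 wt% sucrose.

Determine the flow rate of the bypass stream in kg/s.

All 800.5×0.133 = 106.47 kg/s of sucrose reaches F14, so F14 = 106.47/0.315 = 337.99 kg/s and vapour = 462.51 kg/s.
The evaporator receives (1−α)·800.5 of feed at 0.867 water and removes 0.751 of that water:
0.751×0.867×(1−α)×800.5 = 462.51
(1−α) = 462.51/521.22 = 0.8874;  α = 0.1126.
Bypass flow = 0.1126×800.5 = 90.165 kg/s.

90.17 kg/s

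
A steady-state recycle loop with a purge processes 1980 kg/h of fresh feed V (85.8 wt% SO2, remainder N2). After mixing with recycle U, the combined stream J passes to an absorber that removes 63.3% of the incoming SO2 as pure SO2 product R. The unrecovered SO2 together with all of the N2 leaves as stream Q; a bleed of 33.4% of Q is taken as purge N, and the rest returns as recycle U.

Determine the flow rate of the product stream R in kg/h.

SO2 in J: m_A = 1980×0.858 + (1−0.334)·(1−0.633)·m_A, so m_A = 1698.8/0.7556 = 2248.4 kg/h.
Product R = 0.633×2248.4 = 1423.2 kg/h.

1423 kg/h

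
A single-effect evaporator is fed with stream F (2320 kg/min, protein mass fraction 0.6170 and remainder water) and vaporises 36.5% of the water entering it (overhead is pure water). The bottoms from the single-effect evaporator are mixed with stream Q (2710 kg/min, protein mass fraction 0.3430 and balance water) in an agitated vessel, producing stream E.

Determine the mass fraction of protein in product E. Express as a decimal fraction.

0.5017

Vapour removed = 0.365×0.383×2320 = 324.32 kg/min; concentrate = 1995.7 kg/min.
protein reaching the mixer = 1431.4 (from concentrate) + 2710×0.343 = 2361 kg/min.
Product flow = 1995.7 + 2710 = 4705.7 kg/min; protein fraction = 0.5017.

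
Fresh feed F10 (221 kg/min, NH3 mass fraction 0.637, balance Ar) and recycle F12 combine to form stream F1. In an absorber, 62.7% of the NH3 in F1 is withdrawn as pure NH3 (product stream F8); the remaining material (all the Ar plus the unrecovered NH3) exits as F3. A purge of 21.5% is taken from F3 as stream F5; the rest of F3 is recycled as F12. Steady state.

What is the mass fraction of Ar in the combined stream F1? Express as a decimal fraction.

Ar enters only via F10 and leaves only via the purge: 221×0.363 = 0.215×(Ar in F3), and the absorber passes all Ar, so Ar in F1 = Ar in F3 = 373.13 kg/min.
NH3 in F1: m_A = 221×0.637 + (1−0.215)·(1−0.627)·m_A, so m_A = 140.78/0.7072 = 199.06 kg/min.
F1 = 199.06 + 373.13 = 572.19 kg/min.
Ar fraction in F1 = 373.13/572.19 = 0.652.

0.652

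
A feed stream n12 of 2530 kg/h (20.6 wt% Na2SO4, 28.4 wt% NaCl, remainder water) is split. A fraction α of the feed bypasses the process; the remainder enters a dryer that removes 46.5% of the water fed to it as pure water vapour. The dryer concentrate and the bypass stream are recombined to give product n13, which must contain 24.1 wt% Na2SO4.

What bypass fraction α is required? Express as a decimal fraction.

All 2530×0.206 = 521.18 kg/h of Na2SO4 reaches n13, so n13 = 521.18/0.241 = 2162.6 kg/h and vapour = 367.43 kg/h.
The evaporator receives (1−α)·2530 of feed at 0.510 water and removes 0.465 of that water:
0.465×0.510×(1−α)×2530 = 367.43
(1−α) = 367.43/599.99 = 0.6124;  α = 0.3876.

0.388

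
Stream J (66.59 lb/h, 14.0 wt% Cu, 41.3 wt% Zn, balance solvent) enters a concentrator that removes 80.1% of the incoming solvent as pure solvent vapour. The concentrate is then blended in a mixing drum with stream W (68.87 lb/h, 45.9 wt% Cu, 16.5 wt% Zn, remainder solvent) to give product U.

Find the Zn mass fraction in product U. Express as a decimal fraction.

Vapour removed = 0.801×0.447×66.59 = 23.842 lb/h; concentrate = 42.748 lb/h.
Zn reaching the mixer = 27.502 (from concentrate) + 68.87×0.165 = 38.865 lb/h.
Product flow = 42.748 + 68.87 = 111.62 lb/h; Zn fraction = 0.348.

0.348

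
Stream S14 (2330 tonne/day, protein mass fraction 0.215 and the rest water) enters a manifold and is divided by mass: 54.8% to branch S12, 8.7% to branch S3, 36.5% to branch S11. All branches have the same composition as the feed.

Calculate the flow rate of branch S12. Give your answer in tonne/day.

1277 tonne/day

Branch S12 flow = 0.548×2330 = 1276.8 tonne/day.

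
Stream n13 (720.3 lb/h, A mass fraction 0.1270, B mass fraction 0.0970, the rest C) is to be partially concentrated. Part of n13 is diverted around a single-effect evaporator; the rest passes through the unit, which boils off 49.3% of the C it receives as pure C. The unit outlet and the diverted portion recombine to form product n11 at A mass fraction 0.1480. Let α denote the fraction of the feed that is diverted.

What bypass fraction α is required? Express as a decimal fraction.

0.629

All 720.3×0.127 = 91.478 lb/h of A reaches n11, so n11 = 91.478/0.148 = 618.1 lb/h and vapour = 102.2 lb/h.
The evaporator receives (1−α)·720.3 of feed at 0.776 C and removes 0.493 of that C:
0.493×0.776×(1−α)×720.3 = 102.2
(1−α) = 102.2/275.56 = 0.3709;  α = 0.6291.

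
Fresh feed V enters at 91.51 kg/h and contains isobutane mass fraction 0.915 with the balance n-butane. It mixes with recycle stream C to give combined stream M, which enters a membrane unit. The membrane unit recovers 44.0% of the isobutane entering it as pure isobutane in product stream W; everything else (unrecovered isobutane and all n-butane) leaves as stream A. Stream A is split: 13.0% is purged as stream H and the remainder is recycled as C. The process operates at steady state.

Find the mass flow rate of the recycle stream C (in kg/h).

131.6 kg/h

n-butane enters only via V and leaves only via the purge: 91.51×0.085 = 0.130×(n-butane in A), and the membrane unit passes all n-butane, so n-butane in M = n-butane in A = 59.833 kg/h.
isobutane in M: m_A = 91.51×0.915 + (1−0.130)·(1−0.440)·m_A, so m_A = 83.732/0.5128 = 163.28 kg/h.
A = (1−0.440)×163.28 + 59.833 = 151.27 kg/h.
Recycle C = (1−0.130)×151.27 = 131.61 kg/h.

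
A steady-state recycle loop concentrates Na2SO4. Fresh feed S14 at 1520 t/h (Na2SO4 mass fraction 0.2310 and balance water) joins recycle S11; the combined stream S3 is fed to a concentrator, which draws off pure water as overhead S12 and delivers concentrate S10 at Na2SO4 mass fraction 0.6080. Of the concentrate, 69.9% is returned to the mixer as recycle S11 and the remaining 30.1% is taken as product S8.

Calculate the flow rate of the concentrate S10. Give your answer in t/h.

1919 t/h

Overall Na2SO4 balance (none leaves overhead): Na2SO4 in fresh feed = Na2SO4 in product, i.e. 1520×0.231 = (1−0.699)·S10·0.608.
S10 = 351.12/(0.608×0.301) = 1918.6 t/h.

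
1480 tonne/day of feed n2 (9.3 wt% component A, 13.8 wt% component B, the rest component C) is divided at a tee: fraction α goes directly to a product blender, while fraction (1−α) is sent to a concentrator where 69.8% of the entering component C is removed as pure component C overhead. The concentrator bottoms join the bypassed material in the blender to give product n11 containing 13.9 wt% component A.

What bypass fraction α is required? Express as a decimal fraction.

All 1480×0.093 = 137.64 tonne/day of component A reaches n11, so n11 = 137.64/0.139 = 990.22 tonne/day and vapour = 489.78 tonne/day.
The evaporator receives (1−α)·1480 of feed at 0.769 component C and removes 0.698 of that component C:
0.698×0.769×(1−α)×1480 = 489.78
(1−α) = 489.78/794.41 = 0.6165;  α = 0.3835.

0.383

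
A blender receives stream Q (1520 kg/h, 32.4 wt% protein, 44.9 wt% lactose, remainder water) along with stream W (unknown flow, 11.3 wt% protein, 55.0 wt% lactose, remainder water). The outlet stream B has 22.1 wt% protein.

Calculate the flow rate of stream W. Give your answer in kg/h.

1450 kg/h

Let W be the unknown flow. Total out = 1520 + W.
protein balance: 492.48 + 0.113·W = 0.221·(1520 + W)
(0.113 − 0.221)·W = 0.221×1520 − 492.48 = -156.56
W = -156.56 / -0.108 = 1449.6 kg/h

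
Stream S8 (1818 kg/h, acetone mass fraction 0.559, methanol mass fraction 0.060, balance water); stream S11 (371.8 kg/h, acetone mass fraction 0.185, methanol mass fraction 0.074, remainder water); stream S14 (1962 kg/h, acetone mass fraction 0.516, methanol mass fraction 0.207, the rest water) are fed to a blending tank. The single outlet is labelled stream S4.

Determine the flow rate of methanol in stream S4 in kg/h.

methanol out = methanol in = 1818×0.060 + 371.8×0.074 + 1962×0.207 = 542.73 kg/h.

542.7 kg/h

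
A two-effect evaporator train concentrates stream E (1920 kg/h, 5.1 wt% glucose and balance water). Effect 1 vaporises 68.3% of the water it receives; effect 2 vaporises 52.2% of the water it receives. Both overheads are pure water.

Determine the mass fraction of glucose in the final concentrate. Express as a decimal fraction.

0.2618

water in feed = 1920×0.949 = 1822.1 kg/h.
After stage 1: water left = (1−0.683)×1822.1 = 577.6; stream total = 675.52 kg/h.
After stage 2: water left = (1−0.522)×577.6 = 276.09; final concentrate = 374.01 kg/h.
glucose fraction = 97.92/374.01 = 0.2618.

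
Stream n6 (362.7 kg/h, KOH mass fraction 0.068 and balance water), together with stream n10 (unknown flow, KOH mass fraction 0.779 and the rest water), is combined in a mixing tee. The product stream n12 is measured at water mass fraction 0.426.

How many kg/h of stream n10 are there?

Let n10 be the unknown flow. Total out = 362.7 + n10.
water balance: 338.04 + 0.221·n10 = 0.426·(362.7 + n10)
(0.221 − 0.426)·n10 = 0.426×362.7 − 338.04 = -183.53
n10 = -183.53 / -0.205 = 895.25 kg/h

895.2 kg/h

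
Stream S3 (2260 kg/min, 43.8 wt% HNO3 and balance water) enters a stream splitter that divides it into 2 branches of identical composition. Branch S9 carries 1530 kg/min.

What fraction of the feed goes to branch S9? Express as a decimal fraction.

Fraction to S9 = 1530/2260 = 0.6770.

0.677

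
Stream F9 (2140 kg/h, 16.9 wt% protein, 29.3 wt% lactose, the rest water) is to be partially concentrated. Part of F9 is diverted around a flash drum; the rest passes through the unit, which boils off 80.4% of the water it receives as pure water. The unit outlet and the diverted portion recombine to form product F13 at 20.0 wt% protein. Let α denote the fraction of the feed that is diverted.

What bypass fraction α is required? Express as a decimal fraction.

All 2140×0.169 = 361.66 kg/h of protein reaches F13, so F13 = 361.66/0.200 = 1808.3 kg/h and vapour = 331.7 kg/h.
The evaporator receives (1−α)·2140 of feed at 0.538 water and removes 0.804 of that water:
0.804×0.538×(1−α)×2140 = 331.7
(1−α) = 331.7/925.66 = 0.3583;  α = 0.6417.

0.642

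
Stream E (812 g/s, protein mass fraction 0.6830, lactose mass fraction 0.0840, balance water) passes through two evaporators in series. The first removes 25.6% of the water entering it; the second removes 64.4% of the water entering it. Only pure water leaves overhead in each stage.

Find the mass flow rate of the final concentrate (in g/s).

672.9 g/s

water in feed = 812×0.233 = 189.2 g/s.
After stage 1: water left = (1−0.256)×189.2 = 140.76; stream total = 763.57 g/s.
After stage 2: water left = (1−0.644)×140.76 = 50.111; final concentrate = 672.92 g/s.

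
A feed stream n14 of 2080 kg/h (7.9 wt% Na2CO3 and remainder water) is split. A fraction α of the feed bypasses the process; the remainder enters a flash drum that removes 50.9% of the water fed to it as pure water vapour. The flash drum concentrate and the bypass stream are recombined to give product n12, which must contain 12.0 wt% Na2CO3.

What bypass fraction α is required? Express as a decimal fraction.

All 2080×0.079 = 164.32 kg/h of Na2CO3 reaches n12, so n12 = 164.32/0.120 = 1369.3 kg/h and vapour = 710.67 kg/h.
The evaporator receives (1−α)·2080 of feed at 0.921 water and removes 0.509 of that water:
0.509×0.921×(1−α)×2080 = 710.67
(1−α) = 710.67/975.08 = 0.7288;  α = 0.2712.

0.271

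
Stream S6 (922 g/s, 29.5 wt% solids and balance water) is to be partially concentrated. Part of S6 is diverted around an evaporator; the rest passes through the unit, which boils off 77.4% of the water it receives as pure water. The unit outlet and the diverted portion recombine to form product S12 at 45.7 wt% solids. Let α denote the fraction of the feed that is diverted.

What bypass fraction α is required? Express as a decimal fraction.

0.350

All 922×0.295 = 271.99 g/s of solids reaches S12, so S12 = 271.99/0.457 = 595.16 g/s and vapour = 326.84 g/s.
The evaporator receives (1−α)·922 of feed at 0.705 water and removes 0.774 of that water:
0.774×0.705×(1−α)×922 = 326.84
(1−α) = 326.84/503.11 = 0.6496;  α = 0.3504.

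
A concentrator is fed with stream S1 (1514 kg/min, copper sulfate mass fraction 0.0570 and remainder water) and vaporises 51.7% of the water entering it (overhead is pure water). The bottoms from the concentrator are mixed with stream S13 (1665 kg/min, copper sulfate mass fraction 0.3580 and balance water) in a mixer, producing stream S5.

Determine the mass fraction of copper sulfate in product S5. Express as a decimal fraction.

0.2796

Vapour removed = 0.517×0.943×1514 = 738.12 kg/min; concentrate = 775.88 kg/min.
copper sulfate reaching the mixer = 86.298 (from concentrate) + 1665×0.358 = 682.37 kg/min.
Product flow = 775.88 + 1665 = 2440.9 kg/min; copper sulfate fraction = 0.2796.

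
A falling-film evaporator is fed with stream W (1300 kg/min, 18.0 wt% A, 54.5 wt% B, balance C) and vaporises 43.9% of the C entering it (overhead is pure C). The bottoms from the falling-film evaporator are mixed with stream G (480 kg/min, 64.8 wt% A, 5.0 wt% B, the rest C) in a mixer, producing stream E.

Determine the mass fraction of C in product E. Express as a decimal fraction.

0.213

Vapour removed = 0.439×0.275×1300 = 156.94 kg/min; concentrate = 1143.1 kg/min.
C reaching the mixer = 200.56 (from concentrate) + 480×0.302 = 345.52 kg/min.
Product flow = 1143.1 + 480 = 1623.1 kg/min; C fraction = 0.213.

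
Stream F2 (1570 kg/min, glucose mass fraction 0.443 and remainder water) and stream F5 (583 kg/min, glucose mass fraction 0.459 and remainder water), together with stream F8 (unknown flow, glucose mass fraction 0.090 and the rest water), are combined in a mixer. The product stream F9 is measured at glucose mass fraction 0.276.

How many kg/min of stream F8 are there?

1983 kg/min

Let F8 be the unknown flow. Total out = 2153 + F8.
glucose balance: 963.11 + 0.090·F8 = 0.276·(2153 + F8)
(0.090 − 0.276)·F8 = 0.276×2153 − 963.11 = -368.88
F8 = -368.88 / -0.186 = 1983.2 kg/min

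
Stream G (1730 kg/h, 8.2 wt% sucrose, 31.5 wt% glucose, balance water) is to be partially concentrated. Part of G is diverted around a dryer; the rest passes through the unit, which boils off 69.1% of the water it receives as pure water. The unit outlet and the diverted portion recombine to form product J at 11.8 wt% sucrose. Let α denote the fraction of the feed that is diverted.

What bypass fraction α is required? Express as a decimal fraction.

0.268

All 1730×0.082 = 141.86 kg/h of sucrose reaches J, so J = 141.86/0.118 = 1202.2 kg/h and vapour = 527.8 kg/h.
The evaporator receives (1−α)·1730 of feed at 0.603 water and removes 0.691 of that water:
0.691×0.603×(1−α)×1730 = 527.8
(1−α) = 527.8/720.84 = 0.7322;  α = 0.2678.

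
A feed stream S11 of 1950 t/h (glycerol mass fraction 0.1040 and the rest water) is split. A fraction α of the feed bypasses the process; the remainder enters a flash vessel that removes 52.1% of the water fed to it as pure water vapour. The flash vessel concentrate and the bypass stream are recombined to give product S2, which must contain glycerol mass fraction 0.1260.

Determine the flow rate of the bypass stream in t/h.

All 1950×0.104 = 202.8 t/h of glycerol reaches S2, so S2 = 202.8/0.126 = 1609.5 t/h and vapour = 340.48 t/h.
The evaporator receives (1−α)·1950 of feed at 0.896 water and removes 0.521 of that water:
0.521×0.896×(1−α)×1950 = 340.48
(1−α) = 340.48/910.29 = 0.3740;  α = 0.6260.
Bypass flow = 0.6260×1950 = 1220.6 t/h.

1221 t/h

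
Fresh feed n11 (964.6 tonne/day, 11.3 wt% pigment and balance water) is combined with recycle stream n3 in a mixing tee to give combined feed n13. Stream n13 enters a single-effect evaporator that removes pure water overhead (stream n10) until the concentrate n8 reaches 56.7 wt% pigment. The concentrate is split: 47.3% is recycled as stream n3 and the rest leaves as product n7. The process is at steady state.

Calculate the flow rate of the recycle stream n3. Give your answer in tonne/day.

172.5 tonne/day

Overall pigment balance (none leaves overhead): pigment in fresh feed = pigment in product, i.e. 964.6×0.113 = (1−0.473)·n8·0.567.
n8 = 109/(0.567×0.527) = 364.78 tonne/day.
Recycle n3 = 0.473×364.78 = 172.54 tonne/day.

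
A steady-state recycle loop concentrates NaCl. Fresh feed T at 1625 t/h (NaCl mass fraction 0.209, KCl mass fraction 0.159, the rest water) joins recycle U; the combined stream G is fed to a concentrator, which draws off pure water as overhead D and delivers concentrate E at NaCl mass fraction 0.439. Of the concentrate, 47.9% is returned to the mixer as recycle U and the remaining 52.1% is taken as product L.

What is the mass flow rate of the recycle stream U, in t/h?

Overall NaCl balance (none leaves overhead): NaCl in fresh feed = NaCl in product, i.e. 1625×0.209 = (1−0.479)·E·0.439.
E = 339.62/(0.439×0.521) = 1484.9 t/h.
Recycle U = 0.479×1484.9 = 711.27 t/h.

711.3 t/h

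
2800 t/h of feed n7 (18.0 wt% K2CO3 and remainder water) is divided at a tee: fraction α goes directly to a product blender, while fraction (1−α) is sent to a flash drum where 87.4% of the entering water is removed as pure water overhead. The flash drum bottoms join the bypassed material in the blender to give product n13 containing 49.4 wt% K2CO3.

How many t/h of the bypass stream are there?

316.7 t/h

All 2800×0.180 = 504 t/h of K2CO3 reaches n13, so n13 = 504/0.494 = 1020.2 t/h and vapour = 1779.8 t/h.
The evaporator receives (1−α)·2800 of feed at 0.820 water and removes 0.874 of that water:
0.874×0.820×(1−α)×2800 = 1779.8
(1−α) = 1779.8/2006.7 = 0.8869;  α = 0.1131.
Bypass flow = 0.1131×2800 = 316.66 t/h.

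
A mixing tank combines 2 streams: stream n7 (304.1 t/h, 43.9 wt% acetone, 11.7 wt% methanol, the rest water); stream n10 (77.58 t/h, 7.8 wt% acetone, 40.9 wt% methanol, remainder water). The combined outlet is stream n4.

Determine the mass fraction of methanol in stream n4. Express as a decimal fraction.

0.1764

Total flow out = 304.1 + 77.58 = 381.68 t/h.
methanol in = 304.1×0.117 + 77.58×0.409 = 67.31 t/h.
methanol mass fraction in n4 = 67.31/381.68 = 0.1764.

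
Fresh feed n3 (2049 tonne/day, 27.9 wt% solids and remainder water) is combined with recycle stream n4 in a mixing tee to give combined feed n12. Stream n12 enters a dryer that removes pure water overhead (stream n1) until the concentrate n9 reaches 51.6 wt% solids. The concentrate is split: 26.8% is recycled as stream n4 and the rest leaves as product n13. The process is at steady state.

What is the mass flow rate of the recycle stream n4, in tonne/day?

Overall solids balance (none leaves overhead): solids in fresh feed = solids in product, i.e. 2049×0.279 = (1−0.268)·n9·0.516.
n9 = 571.67/(0.516×0.732) = 1513.5 tonne/day.
Recycle n4 = 0.268×1513.5 = 405.62 tonne/day.

405.6 tonne/day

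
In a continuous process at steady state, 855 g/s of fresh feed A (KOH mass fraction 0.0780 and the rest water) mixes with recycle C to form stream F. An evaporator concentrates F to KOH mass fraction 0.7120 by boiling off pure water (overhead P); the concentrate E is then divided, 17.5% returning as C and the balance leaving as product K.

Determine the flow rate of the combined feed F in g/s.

Overall KOH balance (none leaves overhead): KOH in fresh feed = KOH in product, i.e. 855×0.078 = (1−0.175)·E·0.712.
E = 66.69/(0.712×0.825) = 113.53 g/s.
Recycle C = 0.175×113.53 = 19.868 g/s.
Combined feed F = 855 + 19.868 = 874.87 g/s.

874.9 g/s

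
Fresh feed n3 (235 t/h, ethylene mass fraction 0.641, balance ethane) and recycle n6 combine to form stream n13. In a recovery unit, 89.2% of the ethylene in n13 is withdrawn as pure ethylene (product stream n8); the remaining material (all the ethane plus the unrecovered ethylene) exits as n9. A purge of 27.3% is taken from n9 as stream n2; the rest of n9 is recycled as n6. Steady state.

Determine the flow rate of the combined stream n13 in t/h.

ethane enters only via n3 and leaves only via the purge: 235×0.359 = 0.273×(ethane in n9), and the recovery unit passes all ethane, so ethane in n13 = ethane in n9 = 309.03 t/h.
ethylene in n13: m_A = 235×0.641 + (1−0.273)·(1−0.892)·m_A, so m_A = 150.63/0.9215 = 163.47 t/h.
n13 = 163.47 + 309.03 = 472.5 t/h.

472.5 t/h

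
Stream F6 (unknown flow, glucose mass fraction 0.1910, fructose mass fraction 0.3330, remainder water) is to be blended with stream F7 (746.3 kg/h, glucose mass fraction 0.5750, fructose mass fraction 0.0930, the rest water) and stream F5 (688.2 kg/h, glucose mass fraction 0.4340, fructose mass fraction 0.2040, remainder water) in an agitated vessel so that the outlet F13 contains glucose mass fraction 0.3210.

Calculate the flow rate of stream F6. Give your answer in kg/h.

2056 kg/h

Let F6 be the unknown flow. Total out = 1434.5 + F6.
glucose balance: 727.8 + 0.191·F6 = 0.321·(1434.5 + F6)
(0.191 − 0.321)·F6 = 0.321×1434.5 − 727.8 = -267.33
F6 = -267.33 / -0.130 = 2056.4 kg/h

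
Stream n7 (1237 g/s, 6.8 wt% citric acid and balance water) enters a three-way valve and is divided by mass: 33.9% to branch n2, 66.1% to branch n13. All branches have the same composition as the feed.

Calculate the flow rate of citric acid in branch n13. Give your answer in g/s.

55.6 g/s

Branch n13 total = 0.661×1237 = 817.66 g/s.
citric acid in n13 = 0.068×817.66 = 55.601 g/s.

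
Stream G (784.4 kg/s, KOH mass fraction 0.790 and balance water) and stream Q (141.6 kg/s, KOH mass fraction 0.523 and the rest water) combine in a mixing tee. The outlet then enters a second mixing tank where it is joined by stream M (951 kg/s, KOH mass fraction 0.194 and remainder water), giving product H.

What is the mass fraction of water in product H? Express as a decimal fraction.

0.532

Overall, product flow = 1877 kg/s.
water in = 784.4×0.210 + 141.6×0.477 + 951×0.806 = 998.77 kg/s.
water fraction in H = 0.532.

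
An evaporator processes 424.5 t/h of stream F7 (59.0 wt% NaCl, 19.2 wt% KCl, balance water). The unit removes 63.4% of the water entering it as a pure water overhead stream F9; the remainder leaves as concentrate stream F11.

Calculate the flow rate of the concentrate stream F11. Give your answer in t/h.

365.8 t/h

water entering = 424.5×0.218 = 92.541 t/h; overhead removed = 0.634×92.541 = 58.671 t/h.
Concentrate = 424.5 − 58.671 = 365.83 t/h.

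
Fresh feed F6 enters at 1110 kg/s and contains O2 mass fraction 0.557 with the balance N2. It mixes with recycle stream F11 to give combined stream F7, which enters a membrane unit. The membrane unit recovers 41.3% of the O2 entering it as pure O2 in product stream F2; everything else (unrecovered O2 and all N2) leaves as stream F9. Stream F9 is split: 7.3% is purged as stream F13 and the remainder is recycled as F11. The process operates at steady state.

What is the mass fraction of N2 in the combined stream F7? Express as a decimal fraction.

N2 enters only via F6 and leaves only via the purge: 1110×0.443 = 0.073×(N2 in F9), and the membrane unit passes all N2, so N2 in F7 = N2 in F9 = 6736 kg/s.
O2 in F7: m_A = 1110×0.557 + (1−0.073)·(1−0.413)·m_A, so m_A = 618.27/0.4559 = 1356.3 kg/s.
F7 = 1356.3 + 6736 = 8092.3 kg/s.
N2 fraction in F7 = 6736/8092.3 = 0.832.

0.832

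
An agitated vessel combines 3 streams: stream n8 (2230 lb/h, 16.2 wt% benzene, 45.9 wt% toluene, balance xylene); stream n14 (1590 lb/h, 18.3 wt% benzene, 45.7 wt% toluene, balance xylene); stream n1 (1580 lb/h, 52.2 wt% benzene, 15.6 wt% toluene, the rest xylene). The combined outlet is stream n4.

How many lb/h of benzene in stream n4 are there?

1477 lb/h

benzene out = benzene in = 2230×0.162 + 1590×0.183 + 1580×0.522 = 1477 lb/h.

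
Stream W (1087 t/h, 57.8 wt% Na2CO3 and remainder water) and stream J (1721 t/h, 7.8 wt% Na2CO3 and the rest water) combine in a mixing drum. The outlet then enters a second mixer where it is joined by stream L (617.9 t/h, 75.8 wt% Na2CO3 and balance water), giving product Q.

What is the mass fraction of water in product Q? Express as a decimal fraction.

0.641

Overall, product flow = 3425.9 t/h.
water in = 1087×0.422 + 1721×0.922 + 617.9×0.242 = 2195 t/h.
water fraction in Q = 0.641.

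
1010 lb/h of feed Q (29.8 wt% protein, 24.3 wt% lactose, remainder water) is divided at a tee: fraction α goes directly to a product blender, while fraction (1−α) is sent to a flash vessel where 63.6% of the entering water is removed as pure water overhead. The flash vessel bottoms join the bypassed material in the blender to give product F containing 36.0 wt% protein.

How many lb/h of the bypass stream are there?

All 1010×0.298 = 300.98 lb/h of protein reaches F, so F = 300.98/0.360 = 836.06 lb/h and vapour = 173.94 lb/h.
The evaporator receives (1−α)·1010 of feed at 0.459 water and removes 0.636 of that water:
0.636×0.459×(1−α)×1010 = 173.94
(1−α) = 173.94/294.84 = 0.5900;  α = 0.4100.
Bypass flow = 0.4100×1010 = 414.14 lb/h.

414.1 lb/h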